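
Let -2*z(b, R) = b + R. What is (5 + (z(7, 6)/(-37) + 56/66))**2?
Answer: 216413521/5963364 ≈ 36.291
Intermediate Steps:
z(b, R) = -R/2 - b/2 (z(b, R) = -(b + R)/2 = -(R + b)/2 = -R/2 - b/2)
(5 + (z(7, 6)/(-37) + 56/66))**2 = (5 + ((-1/2*6 - 1/2*7)/(-37) + 56/66))**2 = (5 + ((-3 - 7/2)*(-1/37) + 56*(1/66)))**2 = (5 + (-13/2*(-1/37) + 28/33))**2 = (5 + (13/74 + 28/33))**2 = (5 + 2501/2442)**2 = (14711/2442)**2 = 216413521/5963364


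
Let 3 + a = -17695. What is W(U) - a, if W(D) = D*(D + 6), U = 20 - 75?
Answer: 20393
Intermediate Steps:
U = -55
a = -17698 (a = -3 - 17695 = -17698)
W(D) = D*(6 + D)
W(U) - a = -55*(6 - 55) - 1*(-17698) = -55*(-49) + 17698 = 2695 + 17698 = 20393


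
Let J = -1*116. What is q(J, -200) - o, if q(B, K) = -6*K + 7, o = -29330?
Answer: 30537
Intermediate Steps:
J = -116
q(B, K) = 7 - 6*K
q(J, -200) - o = (7 - 6*(-200)) - 1*(-29330) = (7 + 1200) + 29330 = 1207 + 29330 = 30537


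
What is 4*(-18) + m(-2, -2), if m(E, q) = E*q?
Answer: -68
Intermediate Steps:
4*(-18) + m(-2, -2) = 4*(-18) - 2*(-2) = -72 + 4 = -68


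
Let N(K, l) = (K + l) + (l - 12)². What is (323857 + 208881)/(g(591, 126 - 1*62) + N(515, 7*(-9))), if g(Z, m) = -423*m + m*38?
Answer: -532738/18563 ≈ -28.699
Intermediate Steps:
g(Z, m) = -385*m (g(Z, m) = -423*m + 38*m = -385*m)
N(K, l) = K + l + (-12 + l)² (N(K, l) = (K + l) + (-12 + l)² = K + l + (-12 + l)²)
(323857 + 208881)/(g(591, 126 - 1*62) + N(515, 7*(-9))) = (323857 + 208881)/(-385*(126 - 1*62) + (515 + 7*(-9) + (-12 + 7*(-9))²)) = 532738/(-385*(126 - 62) + (515 - 63 + (-12 - 63)²)) = 532738/(-385*64 + (515 - 63 + (-75)²)) = 532738/(-24640 + (515 - 63 + 5625)) = 532738/(-24640 + 6077) = 532738/(-18563) = 532738*(-1/18563) = -532738/18563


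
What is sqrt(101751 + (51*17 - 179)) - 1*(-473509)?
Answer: 473509 + sqrt(102439) ≈ 4.7383e+5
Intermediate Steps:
sqrt(101751 + (51*17 - 179)) - 1*(-473509) = sqrt(101751 + (867 - 179)) + 473509 = sqrt(101751 + 688) + 473509 = sqrt(102439) + 473509 = 473509 + sqrt(102439)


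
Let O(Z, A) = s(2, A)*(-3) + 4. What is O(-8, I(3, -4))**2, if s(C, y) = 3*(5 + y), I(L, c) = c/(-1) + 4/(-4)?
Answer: 4624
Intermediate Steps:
I(L, c) = -1 - c (I(L, c) = c*(-1) + 4*(-1/4) = -c - 1 = -1 - c)
s(C, y) = 15 + 3*y
O(Z, A) = -41 - 9*A (O(Z, A) = (15 + 3*A)*(-3) + 4 = (-45 - 9*A) + 4 = -41 - 9*A)
O(-8, I(3, -4))**2 = (-41 - 9*(-1 - 1*(-4)))**2 = (-41 - 9*(-1 + 4))**2 = (-41 - 9*3)**2 = (-41 - 27)**2 = (-68)**2 = 4624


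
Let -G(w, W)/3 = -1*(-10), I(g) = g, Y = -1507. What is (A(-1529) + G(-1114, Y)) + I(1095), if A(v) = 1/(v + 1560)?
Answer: 33016/31 ≈ 1065.0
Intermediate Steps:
A(v) = 1/(1560 + v)
G(w, W) = -30 (G(w, W) = -(-3)*(-10) = -3*10 = -30)
(A(-1529) + G(-1114, Y)) + I(1095) = (1/(1560 - 1529) - 30) + 1095 = (1/31 - 30) + 1095 = -929/31 + 1095 = 33016/31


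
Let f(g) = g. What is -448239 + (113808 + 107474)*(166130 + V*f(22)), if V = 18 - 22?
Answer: 36741657605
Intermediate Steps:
V = -4
-448239 + (113808 + 107474)*(166130 + V*f(22)) = -448239 + (113808 + 107474)*(166130 - 4*22) = -448239 + 221282*(166130 - 88) = -448239 + 221282*166042 = -448239 + 36742105844 = 36741657605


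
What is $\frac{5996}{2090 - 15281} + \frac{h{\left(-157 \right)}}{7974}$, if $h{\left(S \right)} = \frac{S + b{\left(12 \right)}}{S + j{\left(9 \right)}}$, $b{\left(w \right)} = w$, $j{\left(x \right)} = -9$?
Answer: $- \frac{2644965523}{5820238548} \approx -0.45444$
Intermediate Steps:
$h{\left(S \right)} = \frac{12 + S}{-9 + S}$ ($h{\left(S \right)} = \frac{S + 12}{S - 9} = \frac{12 + S}{-9 + S}$)
$\frac{5996}{2090 - 15281} + \frac{h{\left(-157 \right)}}{7974} = \frac{5996}{2090 - 15281} + \frac{\frac{1}{-9 - 157} \left(12 - 157\right)}{7974} = \frac{5996}{2090 - 15281} + \frac{1}{-166} \left(-145\right) \frac{1}{7974} = \frac{5996}{-13191} + \left(- \frac{1}{166}\right) \left(-145\right) \frac{1}{7974} = 5996 \left(- \frac{1}{13191}\right) + \frac{145}{166} \cdot \frac{1}{7974} = - \frac{5996}{13191} + \frac{145}{1323684} = - \frac{2644965523}{5820238548}$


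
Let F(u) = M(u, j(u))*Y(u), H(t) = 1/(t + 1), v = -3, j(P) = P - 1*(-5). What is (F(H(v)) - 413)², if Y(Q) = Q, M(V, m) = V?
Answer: 2725801/16 ≈ 1.7036e+5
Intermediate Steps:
j(P) = 5 + P (j(P) = P + 5 = 5 + P)
H(t) = 1/(1 + t)
F(u) = u² (F(u) = u*u = u²)
(F(H(v)) - 413)² = ((1/(1 - 3))² - 413)² = ((1/(-2))² - 413)² = ((-½)² - 413)² = (¼ - 413)² = (-1651/4)² = 2725801/16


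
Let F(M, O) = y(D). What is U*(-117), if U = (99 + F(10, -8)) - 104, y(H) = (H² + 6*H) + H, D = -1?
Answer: 1287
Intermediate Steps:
y(H) = H² + 7*H
F(M, O) = -6 (F(M, O) = -(7 - 1) = -1*6 = -6)
U = -11 (U = (99 - 6) - 104 = 93 - 104 = -11)
U*(-117) = -11*(-117) = 1287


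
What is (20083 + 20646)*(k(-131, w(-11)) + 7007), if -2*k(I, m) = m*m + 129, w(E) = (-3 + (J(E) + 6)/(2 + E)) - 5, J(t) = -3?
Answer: 2532121930/9 ≈ 2.8135e+8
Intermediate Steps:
w(E) = -8 + 3/(2 + E) (w(E) = (-3 + (-3 + 6)/(2 + E)) - 5 = (-3 + 3/(2 + E)) - 5 = -8 + 3/(2 + E))
k(I, m) = -129/2 - m**2/2 (k(I, m) = -(m*m + 129)/2 = -(m**2 + 129)/2 = -(129 + m**2)/2 = -129/2 - m**2/2)
(20083 + 20646)*(k(-131, w(-11)) + 7007) = (20083 + 20646)*((-129/2 - (-13 - 8*(-11))**2/(2 - 11)**2/2) + 7007) = 40729*((-129/2 - (-13 + 88)**2/81/2) + 7007) = 40729*((-129/2 - (-1/9*75)**2/2) + 7007) = 40729*((-129/2 - (-25/3)**2/2) + 7007) = 40729*((-129/2 - 1/2*625/9) + 7007) = 40729*((-129/2 - 625/18) + 7007) = 40729*(-893/9 + 7007) = 40729*(62170/9) = 2532121930/9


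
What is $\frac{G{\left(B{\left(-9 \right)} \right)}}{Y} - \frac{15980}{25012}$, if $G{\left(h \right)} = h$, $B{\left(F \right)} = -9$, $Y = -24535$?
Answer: $- \frac{97961048}{153417355} \approx -0.63853$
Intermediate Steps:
$\frac{G{\left(B{\left(-9 \right)} \right)}}{Y} - \frac{15980}{25012} = - \frac{9}{-24535} - \frac{15980}{25012} = \left(-9\right) \left(- \frac{1}{24535}\right) - \frac{3995}{6253} = \frac{9}{24535} - \frac{3995}{6253} = - \frac{97961048}{153417355}$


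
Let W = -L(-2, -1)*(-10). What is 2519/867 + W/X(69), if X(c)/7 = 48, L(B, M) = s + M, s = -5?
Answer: 66197/24276 ≈ 2.7268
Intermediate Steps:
L(B, M) = -5 + M
X(c) = 336 (X(c) = 7*48 = 336)
W = -60 (W = -(-5 - 1)*(-10) = -1*(-6)*(-10) = 6*(-10) = -60)
2519/867 + W/X(69) = 2519/867 - 60/336 = 2519*(1/867) - 60*1/336 = 2519/867 - 5/28 = 66197/24276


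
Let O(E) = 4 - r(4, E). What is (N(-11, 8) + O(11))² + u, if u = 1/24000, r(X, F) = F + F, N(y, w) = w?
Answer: 2400001/24000 ≈ 100.00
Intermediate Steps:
r(X, F) = 2*F
O(E) = 4 - 2*E
u = 1/24000 ≈ 4.1667e-5
(N(-11, 8) + O(11))² + u = (8 + (4 - 2*11))² + 1/24000 = (8 + (4 - 22))² + 1/24000 = (8 - 18)² + 1/24000 = (-10)² + 1/24000 = 100 + 1/24000 = 2400001/24000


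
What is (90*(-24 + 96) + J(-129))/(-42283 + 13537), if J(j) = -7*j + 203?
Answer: -3793/14373 ≈ -0.26390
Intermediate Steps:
J(j) = 203 - 7*j
(90*(-24 + 96) + J(-129))/(-42283 + 13537) = (90*(-24 + 96) + (203 - 7*(-129)))/(-42283 + 13537) = (90*72 + (203 + 903))/(-28746) = (6480 + 1106)*(-1/28746) = 7586*(-1/28746) = -3793/14373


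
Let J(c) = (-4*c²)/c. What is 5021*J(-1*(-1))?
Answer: -20084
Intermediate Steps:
J(c) = -4*c
5021*J(-1*(-1)) = 5021*(-(-4)*(-1)) = 5021*(-4*1) = 5021*(-4) = -20084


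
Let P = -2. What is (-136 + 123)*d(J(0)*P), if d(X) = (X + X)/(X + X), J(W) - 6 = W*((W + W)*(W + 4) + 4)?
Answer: -13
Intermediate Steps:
J(W) = 6 + W*(4 + 2*W*(4 + W)) (J(W) = 6 + W*((W + W)*(W + 4) + 4) = 6 + W*((2*W)*(4 + W) + 4) = 6 + W*(2*W*(4 + W) + 4) = 6 + W*(4 + 2*W*(4 + W)))
d(X) = 1 (d(X) = (2*X)/((2*X)) = (2*X)*(1/(2*X)) = 1)
(-136 + 123)*d(J(0)*P) = (-136 + 123)*1 = -13*1 = -13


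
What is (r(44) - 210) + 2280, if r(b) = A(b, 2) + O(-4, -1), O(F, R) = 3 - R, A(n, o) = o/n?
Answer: 45629/22 ≈ 2074.0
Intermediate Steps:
r(b) = 4 + 2/b (r(b) = 2/b + (3 - 1*(-1)) = 2/b + (3 + 1) = 2/b + 4 = 4 + 2/b)
(r(44) - 210) + 2280 = ((4 + 2/44) - 210) + 2280 = ((4 + 2*(1/44)) - 210) + 2280 = ((4 + 1/22) - 210) + 2280 = (89/22 - 210) + 2280 = -4531/22 + 2280 = 45629/22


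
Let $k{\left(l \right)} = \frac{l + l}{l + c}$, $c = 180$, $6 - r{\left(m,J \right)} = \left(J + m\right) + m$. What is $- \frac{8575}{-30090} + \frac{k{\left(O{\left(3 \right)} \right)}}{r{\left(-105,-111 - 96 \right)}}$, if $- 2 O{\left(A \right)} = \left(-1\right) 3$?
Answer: $\frac{29263627}{102673098} \approx 0.28502$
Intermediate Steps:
$r{\left(m,J \right)} = 6 - J - 2 m$ ($r{\left(m,J \right)} = 6 - \left(\left(J + m\right) + m\right) = 6 - \left(J + 2 m\right) = 6 - J - 2 m$)
$O{\left(A \right)} = \frac{3}{2}$ ($O{\left(A \right)} = - \frac{\left(-1\right) 3}{2} = \left(- \frac{1}{2}\right) \left(-3\right) = \frac{3}{2}$)
$k{\left(l \right)} = \frac{2 l}{180 + l}$ ($k{\left(l \right)} = \frac{l + l}{l + 180} = \frac{2 l}{180 + l}$)
$- \frac{8575}{-30090} + \frac{k{\left(O{\left(3 \right)} \right)}}{r{\left(-105,-111 - 96 \right)}} = - \frac{8575}{-30090} + \frac{2 \cdot \frac{3}{2} \frac{1}{180 + \frac{3}{2}}}{6 - \left(-111 - 96\right) - -210} = \left(-8575\right) \left(- \frac{1}{30090}\right) + \frac{2 \cdot \frac{3}{2} \frac{1}{\frac{363}{2}}}{6 - -207 + 210} = \frac{1715}{6018} + \frac{2 \cdot \frac{3}{2} \cdot \frac{2}{363}}{6 + 207 + 210} = \frac{1715}{6018} + \frac{2}{121 \cdot 423} = \frac{1715}{6018} + \frac{2}{121} \cdot \frac{1}{423} = \frac{1715}{6018} + \frac{2}{51183} = \frac{29263627}{102673098}$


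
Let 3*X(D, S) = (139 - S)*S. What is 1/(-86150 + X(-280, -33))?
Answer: -1/88042 ≈ -1.1358e-5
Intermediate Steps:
X(D, S) = S*(139 - S)/3 (X(D, S) = ((139 - S)*S)/3 = (S*(139 - S))/3 = S*(139 - S)/3)
1/(-86150 + X(-280, -33)) = 1/(-86150 + (⅓)*(-33)*(139 - 1*(-33))) = 1/(-86150 + (⅓)*(-33)*(139 + 33)) = 1/(-86150 + (⅓)*(-33)*172) = 1/(-86150 - 1892) = 1/(-88042) = -1/88042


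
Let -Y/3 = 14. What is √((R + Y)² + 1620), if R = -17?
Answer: √5101 ≈ 71.421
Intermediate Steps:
Y = -42 (Y = -3*14 = -42)
√((R + Y)² + 1620) = √((-17 - 42)² + 1620) = √((-59)² + 1620) = √(3481 + 1620) = √5101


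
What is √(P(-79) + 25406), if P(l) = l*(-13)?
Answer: 3*√2937 ≈ 162.58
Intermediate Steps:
P(l) = -13*l
√(P(-79) + 25406) = √(-13*(-79) + 25406) = √(1027 + 25406) = √26433 = 3*√2937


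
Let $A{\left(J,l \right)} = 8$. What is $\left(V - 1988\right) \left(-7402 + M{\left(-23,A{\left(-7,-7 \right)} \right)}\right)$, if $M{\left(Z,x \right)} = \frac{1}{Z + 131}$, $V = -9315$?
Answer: $\frac{9035787745}{108} \approx 8.3665 \cdot 10^{7}$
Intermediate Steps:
$M{\left(Z,x \right)} = \frac{1}{131 + Z}$
$\left(V - 1988\right) \left(-7402 + M{\left(-23,A{\left(-7,-7 \right)} \right)}\right) = \left(-9315 - 1988\right) \left(-7402 + \frac{1}{131 - 23}\right) = - 11303 \left(-7402 + \frac{1}{108}\right) = \left(-11303\right) \left(- \frac{799415}{108}\right) = \frac{9035787745}{108}$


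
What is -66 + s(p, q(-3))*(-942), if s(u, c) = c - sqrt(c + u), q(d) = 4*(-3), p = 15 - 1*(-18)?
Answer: 11238 + 942*sqrt(21) ≈ 15555.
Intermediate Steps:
p = 33 (p = 15 + 18 = 33)
q(d) = -12
-66 + s(p, q(-3))*(-942) = -66 + (-12 - sqrt(-12 + 33))*(-942) = -66 + (-12 - sqrt(21))*(-942) = -66 + (11304 + 942*sqrt(21)) = 11238 + 942*sqrt(21)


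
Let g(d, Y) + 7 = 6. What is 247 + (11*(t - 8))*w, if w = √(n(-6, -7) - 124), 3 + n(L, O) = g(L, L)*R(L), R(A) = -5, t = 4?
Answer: 247 - 44*I*√122 ≈ 247.0 - 486.0*I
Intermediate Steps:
g(d, Y) = -1 (g(d, Y) = -7 + 6 = -1)
n(L, O) = 2 (n(L, O) = -3 - 1*(-5) = -3 + 5 = 2)
w = I*√122 (w = √(2 - 124) = √(-122) = I*√122 ≈ 11.045*I)
247 + (11*(t - 8))*w = 247 + (11*(4 - 8))*(I*√122) = 247 + (11*(-4))*(I*√122) = 247 - 44*I*√122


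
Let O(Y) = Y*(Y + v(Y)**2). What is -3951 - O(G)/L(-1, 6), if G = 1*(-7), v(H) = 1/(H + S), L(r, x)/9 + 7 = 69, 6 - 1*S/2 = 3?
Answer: -367450/93 ≈ -3951.1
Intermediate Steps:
S = 6 (S = 12 - 2*3 = 12 - 6 = 6)
L(r, x) = 558 (L(r, x) = -63 + 9*69 = -63 + 621 = 558)
v(H) = 1/(6 + H) (v(H) = 1/(H + 6) = 1/(6 + H))
G = -7
O(Y) = Y*(Y + (6 + Y)**(-2)) (O(Y) = Y*(Y + (1/(6 + Y))**2) = Y*(Y + (6 + Y)**(-2)))
-3951 - O(G)/L(-1, 6) = -3951 - ((-7)**2 - 7/(6 - 7)**2)/558 = -3951 - (49 - 7/(-1)**2)/558 = -3951 - (49 - 7*1)/558 = -3951 - (49 - 7)/558 = -3951 - 42/558 = -3951 - 1*7/93 = -3951 - 7/93 = -367450/93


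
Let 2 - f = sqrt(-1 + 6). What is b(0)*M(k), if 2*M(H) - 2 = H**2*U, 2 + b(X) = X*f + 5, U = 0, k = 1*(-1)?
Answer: 3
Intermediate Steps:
k = -1
f = 2 - sqrt(5) (f = 2 - sqrt(-1 + 6) = 2 - sqrt(5) ≈ -0.23607)
b(X) = 3 + X*(2 - sqrt(5)) (b(X) = -2 + (X*(2 - sqrt(5)) + 5) = -2 + (5 + X*(2 - sqrt(5))) = 3 + X*(2 - sqrt(5)))
M(H) = 1 (M(H) = 1 + (H**2*0)/2 = 1 + (1/2)*0 = 1 + 0 = 1)
b(0)*M(k) = (3 + 0*(2 - sqrt(5)))*1 = (3 + 0)*1 = 3*1 = 3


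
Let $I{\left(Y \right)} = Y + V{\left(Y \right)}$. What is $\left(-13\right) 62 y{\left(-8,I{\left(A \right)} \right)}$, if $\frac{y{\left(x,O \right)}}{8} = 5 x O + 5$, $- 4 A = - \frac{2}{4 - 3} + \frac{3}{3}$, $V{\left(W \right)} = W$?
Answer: $96720$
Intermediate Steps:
$A = \frac{1}{4}$ ($A = - \frac{- \frac{2}{4 - 3} + \frac{3}{3}}{4} = - \frac{- \frac{2}{4 - 3} + 3 \cdot \frac{1}{3}}{4} = - \frac{- \frac{2}{1} + 1}{4} = - \frac{\left(-2\right) 1 + 1}{4} = - \frac{-2 + 1}{4} = \left(- \frac{1}{4}\right) \left(-1\right) = \frac{1}{4} \approx 0.25$)
$I{\left(Y \right)} = 2 Y$ ($I{\left(Y \right)} = Y + Y = 2 Y$)
$y{\left(x,O \right)} = 40 + 40 O x$ ($y{\left(x,O \right)} = 8 \left(5 x O + 5\right) = 8 \left(5 O x + 5\right) = 8 \left(5 + 5 O x\right) = 40 + 40 O x$)
$\left(-13\right) 62 y{\left(-8,I{\left(A \right)} \right)} = \left(-13\right) 62 \left(40 + 40 \cdot 2 \cdot \frac{1}{4} \left(-8\right)\right) = - 806 \left(40 + 40 \cdot \frac{1}{2} \left(-8\right)\right) = - 806 \left(40 - 160\right) = \left(-806\right) \left(-120\right) = 96720$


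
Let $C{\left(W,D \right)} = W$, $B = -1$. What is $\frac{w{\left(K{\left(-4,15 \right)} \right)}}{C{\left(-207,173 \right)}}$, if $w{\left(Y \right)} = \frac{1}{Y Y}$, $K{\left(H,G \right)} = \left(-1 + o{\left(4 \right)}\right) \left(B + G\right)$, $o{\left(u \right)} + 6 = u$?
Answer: $- \frac{1}{365148} \approx -2.7386 \cdot 10^{-6}$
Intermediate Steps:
$o{\left(u \right)} = -6 + u$
$K{\left(H,G \right)} = 3 - 3 G$ ($K{\left(H,G \right)} = \left(-1 + \left(-6 + 4\right)\right) \left(-1 + G\right) = \left(-1 - 2\right) \left(-1 + G\right) = - 3 \left(-1 + G\right) = 3 - 3 G$)
$w{\left(Y \right)} = \frac{1}{Y^{2}}$
$\frac{w{\left(K{\left(-4,15 \right)} \right)}}{C{\left(-207,173 \right)}} = \frac{1}{\left(3 - 45\right)^{2} \left(-207\right)} = \frac{1}{\left(3 - 45\right)^{2}} \left(- \frac{1}{207}\right) = \frac{1}{1764} \left(- \frac{1}{207}\right) = - \frac{1}{365148}$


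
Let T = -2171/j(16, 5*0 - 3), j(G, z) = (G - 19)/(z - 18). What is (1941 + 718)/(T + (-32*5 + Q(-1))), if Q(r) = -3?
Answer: -2659/15360 ≈ -0.17311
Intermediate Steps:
j(G, z) = (-19 + G)/(-18 + z)
T = -15197 (T = -2171*(-18 + (5*0 - 3))/(-19 + 16) = -2171/(-3/(-18 + (0 - 3))) = -2171/(-3/(-18 - 3)) = -2171/(-3/(-21)) = -2171/((-1/21*(-3))) = -2171/1/7 = -2171*7 = -15197)
(1941 + 718)/(T + (-32*5 + Q(-1))) = (1941 + 718)/(-15197 + (-32*5 - 3)) = 2659/(-15197 + (-160 - 3)) = 2659/(-15197 - 163) = 2659/(-15360) = 2659*(-1/15360) = -2659/15360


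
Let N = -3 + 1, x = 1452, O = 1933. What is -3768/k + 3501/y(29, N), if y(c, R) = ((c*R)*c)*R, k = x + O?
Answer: -824667/11387140 ≈ -0.072421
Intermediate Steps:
k = 3385 (k = 1452 + 1933 = 3385)
N = -2
y(c, R) = R²*c² (y(c, R) = ((R*c)*c)*R = (R*c²)*R = R²*c²)
-3768/k + 3501/y(29, N) = -3768/3385 + 3501/(((-2)²*29²)) = -3768*1/3385 + 3501/((4*841)) = -3768/3385 + 3501/3364 = -824667/11387140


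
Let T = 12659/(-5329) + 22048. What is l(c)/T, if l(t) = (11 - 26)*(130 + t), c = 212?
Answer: -27337770/117481133 ≈ -0.23270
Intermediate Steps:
T = 117481133/5329 (T = 12659*(-1/5329) + 22048 = -12659/5329 + 22048 = 117481133/5329 ≈ 22046.)
l(t) = -1950 - 15*t (l(t) = -15*(130 + t) = -1950 - 15*t)
l(c)/T = (-1950 - 15*212)/(117481133/5329) = (-1950 - 3180)*(5329/117481133) = -5130*5329/117481133 = -27337770/117481133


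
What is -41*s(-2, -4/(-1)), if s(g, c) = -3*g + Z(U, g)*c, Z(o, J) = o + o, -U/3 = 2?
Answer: 1722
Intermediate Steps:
U = -6 (U = -3*2 = -6)
Z(o, J) = 2*o
s(g, c) = -12*c - 3*g (s(g, c) = -3*g + (2*(-6))*c = -3*g - 12*c = -12*c - 3*g)
-41*s(-2, -4/(-1)) = -41*(-(-48)/(-1) - 3*(-2)) = -41*(-(-48)*(-1) + 6) = -41*(-12*4 + 6) = -41*(-48 + 6) = -41*(-42) = 1722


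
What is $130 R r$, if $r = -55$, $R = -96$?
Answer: $686400$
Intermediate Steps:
$130 R r = 130 \left(-96\right) \left(-55\right) = \left(-12480\right) \left(-55\right) = 686400$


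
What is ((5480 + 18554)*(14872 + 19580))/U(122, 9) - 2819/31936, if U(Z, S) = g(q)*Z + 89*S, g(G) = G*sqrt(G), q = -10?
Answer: 21181301089025629/495825593536 + 1010183628960*I*sqrt(10)/15525601 ≈ 42719.0 + 2.0576e+5*I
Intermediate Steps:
g(G) = G**(3/2)
U(Z, S) = 89*S - 10*I*Z*sqrt(10) (U(Z, S) = (-10)**(3/2)*Z + 89*S = (-10*I*sqrt(10))*Z + 89*S = -10*I*Z*sqrt(10) + 89*S = 89*S - 10*I*Z*sqrt(10))
((5480 + 18554)*(14872 + 19580))/U(122, 9) - 2819/31936 = ((5480 + 18554)*(14872 + 19580))/(89*9 - 10*I*122*sqrt(10)) - 2819/31936 = (24034*34452)/(801 - 1220*I*sqrt(10)) - 2819*1/31936 = 828019368/(801 - 1220*I*sqrt(10)) - 2819/31936 = -2819/31936 + 828019368/(801 - 1220*I*sqrt(10))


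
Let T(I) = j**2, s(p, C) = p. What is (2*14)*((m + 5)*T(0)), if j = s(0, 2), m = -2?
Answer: 0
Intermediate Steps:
j = 0
T(I) = 0 (T(I) = 0**2 = 0)
(2*14)*((m + 5)*T(0)) = (2*14)*((-2 + 5)*0) = 28*(3*0) = 28*0 = 0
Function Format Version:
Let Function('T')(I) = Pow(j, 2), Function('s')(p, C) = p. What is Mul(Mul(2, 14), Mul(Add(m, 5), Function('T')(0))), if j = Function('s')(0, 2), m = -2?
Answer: 0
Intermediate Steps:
j = 0
Function('T')(I) = 0 (Function('T')(I) = Pow(0, 2) = 0)
Mul(Mul(2, 14), Mul(Add(m, 5), Function('T')(0))) = Mul(Mul(2, 14), Mul(Add(-2, 5), 0)) = Mul(28, Mul(3, 0)) = Mul(28, 0) = 0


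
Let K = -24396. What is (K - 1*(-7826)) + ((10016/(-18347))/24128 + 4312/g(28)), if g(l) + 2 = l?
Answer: -226929126317/13833638 ≈ -16404.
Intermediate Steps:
g(l) = -2 + l
(K - 1*(-7826)) + ((10016/(-18347))/24128 + 4312/g(28)) = (-24396 - 1*(-7826)) + ((10016/(-18347))/24128 + 4312/(-2 + 28)) = (-24396 + 7826) + ((10016*(-1/18347))*(1/24128) + 4312/26) = -16570 + (-10016/18347*1/24128 + 4312*(1/26)) = -16570 + (-313/13833638 + 2156/13) = -16570 + 2294255343/13833638 = -226929126317/13833638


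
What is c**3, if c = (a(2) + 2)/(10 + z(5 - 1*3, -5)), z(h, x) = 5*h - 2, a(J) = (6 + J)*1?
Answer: 125/729 ≈ 0.17147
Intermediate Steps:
a(J) = 6 + J
z(h, x) = -2 + 5*h
c = 5/9 (c = ((6 + 2) + 2)/(10 + (-2 + 5*(5 - 1*3))) = (8 + 2)/(10 + (-2 + 5*(5 - 3))) = 10/(10 + (-2 + 5*2)) = 10/(10 + (-2 + 10)) = 10/(10 + 8) = 10/18 = 10*(1/18) = 5/9 ≈ 0.55556)
c**3 = (5/9)**3 = 125/729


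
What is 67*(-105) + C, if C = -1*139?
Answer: -7174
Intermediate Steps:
C = -139
67*(-105) + C = 67*(-105) - 139 = -7035 - 139 = -7174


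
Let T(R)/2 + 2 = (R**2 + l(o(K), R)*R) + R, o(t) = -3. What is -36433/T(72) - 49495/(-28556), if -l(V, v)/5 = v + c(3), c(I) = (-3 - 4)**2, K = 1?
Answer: 604036461/273466534 ≈ 2.2088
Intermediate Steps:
c(I) = 49 (c(I) = (-7)**2 = 49)
l(V, v) = -245 - 5*v (l(V, v) = -5*(v + 49) = -5*(49 + v) = -245 - 5*v)
T(R) = -4 + 2*R + 2*R**2 + 2*R*(-245 - 5*R) (T(R) = -4 + 2*((R**2 + (-245 - 5*R)*R) + R) = -4 + 2*((R**2 + R*(-245 - 5*R)) + R) = -4 + 2*(R + R**2 + R*(-245 - 5*R)) = -4 + (2*R + 2*R**2 + 2*R*(-245 - 5*R)) = -4 + 2*R + 2*R**2 + 2*R*(-245 - 5*R))
-36433/T(72) - 49495/(-28556) = -36433/(-4 - 488*72 - 8*72**2) - 49495/(-28556) = -36433/(-4 - 35136 - 8*5184) - 49495*(-1/28556) = -36433/(-4 - 35136 - 41472) + 49495/28556 = -36433/(-76612) + 49495/28556 = -36433*(-1/76612) + 49495/28556 = 36433/76612 + 49495/28556 = 604036461/273466534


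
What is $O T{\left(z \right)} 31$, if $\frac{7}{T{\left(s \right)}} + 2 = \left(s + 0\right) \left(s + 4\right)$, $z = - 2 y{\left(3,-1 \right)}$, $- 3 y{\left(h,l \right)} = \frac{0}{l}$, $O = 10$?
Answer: $-1085$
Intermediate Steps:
$y{\left(h,l \right)} = 0$ ($y{\left(h,l \right)} = - \frac{0 \frac{1}{l}}{3} = \left(- \frac{1}{3}\right) 0 = 0$)
$z = 0$ ($z = \left(-2\right) 0 = 0$)
$T{\left(s \right)} = \frac{7}{-2 + s \left(4 + s\right)}$ ($T{\left(s \right)} = \frac{7}{-2 + \left(s + 0\right) \left(s + 4\right)} = \frac{7}{-2 + s \left(4 + s\right)}$)
$O T{\left(z \right)} 31 = 10 \frac{7}{-2 + 0^{2} + 4 \cdot 0} \cdot 31 = 10 \frac{7}{-2 + 0 + 0} \cdot 31 = 10 \frac{7}{-2} \cdot 31 = 10 \cdot 7 \left(- \frac{1}{2}\right) 31 = 10 \left(- \frac{7}{2}\right) 31 = \left(-35\right) 31 = -1085$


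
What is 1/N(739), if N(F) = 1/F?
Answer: 739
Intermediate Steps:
1/N(739) = 1/(1/739) = 739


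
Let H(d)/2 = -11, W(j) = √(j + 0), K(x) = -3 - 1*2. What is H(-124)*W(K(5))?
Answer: -22*I*√5 ≈ -49.193*I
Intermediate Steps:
K(x) = -5 (K(x) = -3 - 2 = -5)
W(j) = √j
H(d) = -22 (H(d) = 2*(-11) = -22)
H(-124)*W(K(5)) = -22*I*√5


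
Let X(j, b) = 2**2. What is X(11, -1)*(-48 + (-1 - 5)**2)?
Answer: -48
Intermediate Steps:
X(j, b) = 4
X(11, -1)*(-48 + (-1 - 5)**2) = 4*(-48 + (-1 - 5)**2) = 4*(-48 + (-6)**2) = 4*(-48 + 36) = 4*(-12) = -48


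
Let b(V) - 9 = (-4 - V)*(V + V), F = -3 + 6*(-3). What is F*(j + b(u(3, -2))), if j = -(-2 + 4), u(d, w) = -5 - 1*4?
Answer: 1743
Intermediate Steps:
u(d, w) = -9 (u(d, w) = -5 - 4 = -9)
F = -21 (F = -3 - 18 = -21)
j = -2 (j = -1*2 = -2)
b(V) = 9 + 2*V*(-4 - V) (b(V) = 9 + (-4 - V)*(V + V) = 9 + (-4 - V)*(2*V) = 9 + 2*V*(-4 - V))
F*(j + b(u(3, -2))) = -21*(-2 + (9 - 8*(-9) - 2*(-9)²)) = -21*(-2 + (9 + 72 - 2*81)) = -21*(-2 + (9 + 72 - 162)) = -21*(-2 - 81) = -21*(-83) = 1743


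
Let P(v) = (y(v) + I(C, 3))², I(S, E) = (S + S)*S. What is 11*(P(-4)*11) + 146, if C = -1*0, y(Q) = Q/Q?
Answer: 267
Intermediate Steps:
y(Q) = 1
C = 0
I(S, E) = 2*S² (I(S, E) = (2*S)*S = 2*S²)
P(v) = 1 (P(v) = (1 + 2*0²)² = (1 + 2*0)² = (1 + 0)² = 1² = 1)
11*(P(-4)*11) + 146 = 11*(1*11) + 146 = 11*11 + 146 = 121 + 146 = 267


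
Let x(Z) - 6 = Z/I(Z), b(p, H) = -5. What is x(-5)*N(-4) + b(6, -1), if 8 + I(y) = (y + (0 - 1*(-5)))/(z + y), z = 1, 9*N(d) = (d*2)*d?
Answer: 167/9 ≈ 18.556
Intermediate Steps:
N(d) = 2*d**2/9 (N(d) = ((d*2)*d)/9 = ((2*d)*d)/9 = (2*d**2)/9 = 2*d**2/9)
I(y) = -8 + (5 + y)/(1 + y) (I(y) = -8 + (y + (0 - 1*(-5)))/(1 + y) = -8 + (y + (0 + 5))/(1 + y) = -8 + (y + 5)/(1 + y) = -8 + (5 + y)/(1 + y))
x(Z) = 6 + Z*(1 + Z)/(-3 - 7*Z) (x(Z) = 6 + Z/(((-3 - 7*Z)/(1 + Z))) = 6 + Z*((1 + Z)/(-3 - 7*Z)) = 6 + Z*(1 + Z)/(-3 - 7*Z))
x(-5)*N(-4) + b(6, -1) = ((18 - 1*(-5)**2 + 41*(-5))/(3 + 7*(-5)))*((2/9)*(-4)**2) - 5 = ((18 - 1*25 - 205)/(3 - 35))*((2/9)*16) - 5 = ((18 - 25 - 205)/(-32))*(32/9) - 5 = -1/32*(-212)*(32/9) - 5 = (53/8)*(32/9) - 5 = 212/9 - 5 = 167/9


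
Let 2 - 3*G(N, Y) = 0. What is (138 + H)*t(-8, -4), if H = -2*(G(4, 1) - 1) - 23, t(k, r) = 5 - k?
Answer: 4511/3 ≈ 1503.7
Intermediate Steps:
G(N, Y) = ⅔ (G(N, Y) = ⅔ - ⅓*0 = ⅔ + 0 = ⅔)
H = -67/3 (H = -2*(⅔ - 1) - 23 = -2*(-⅓) - 23 = ⅔ - 23 = -67/3 ≈ -22.333)
(138 + H)*t(-8, -4) = (138 - 67/3)*(5 - 1*(-8)) = 347*(5 + 8)/3 = (347/3)*13 = 4511/3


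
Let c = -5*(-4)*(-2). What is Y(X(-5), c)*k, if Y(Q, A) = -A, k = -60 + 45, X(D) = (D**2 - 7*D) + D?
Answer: -600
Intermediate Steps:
X(D) = D**2 - 6*D
c = -40 (c = 20*(-2) = -40)
k = -15
Y(X(-5), c)*k = -1*(-40)*(-15) = 40*(-15) = -600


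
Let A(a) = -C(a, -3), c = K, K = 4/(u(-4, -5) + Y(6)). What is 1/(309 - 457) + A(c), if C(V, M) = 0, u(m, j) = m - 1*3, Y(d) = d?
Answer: -1/148 ≈ -0.0067568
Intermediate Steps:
u(m, j) = -3 + m (u(m, j) = m - 3 = -3 + m)
K = -4 (K = 4/((-3 - 4) + 6) = 4/(-7 + 6) = 4/(-1) = 4*(-1) = -4)
c = -4
A(a) = 0 (A(a) = -1*0 = 0)
1/(309 - 457) + A(c) = 1/(309 - 457) + 0 = 1/(-148) + 0 = -1/148 + 0 = -1/148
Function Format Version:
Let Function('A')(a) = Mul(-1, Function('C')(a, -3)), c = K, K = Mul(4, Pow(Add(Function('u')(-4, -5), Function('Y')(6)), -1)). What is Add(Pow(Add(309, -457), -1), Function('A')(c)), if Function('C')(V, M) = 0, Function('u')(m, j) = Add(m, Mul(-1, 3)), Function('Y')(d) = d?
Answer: Rational(-1, 148) ≈ -0.0067568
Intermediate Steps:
Function('u')(m, j) = Add(-3, m) (Function('u')(m, j) = Add(m, -3) = Add(-3, m))
K = -4 (K = Mul(4, Pow(Add(Add(-3, -4), 6), -1)) = Mul(4, Pow(Add(-7, 6), -1)) = Mul(4, Pow(-1, -1)) = Mul(4, -1) = -4)
c = -4
Function('A')(a) = 0 (Function('A')(a) = Mul(-1, 0) = 0)
Add(Pow(Add(309, -457), -1), Function('A')(c)) = Add(Pow(Add(309, -457), -1), 0) = Add(Pow(-148, -1), 0) = Add(Rational(-1, 148), 0) = Rational(-1, 148)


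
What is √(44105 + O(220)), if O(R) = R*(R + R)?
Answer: √140905 ≈ 375.37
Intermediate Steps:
O(R) = 2*R² (O(R) = R*(2*R) = 2*R²)
√(44105 + O(220)) = √(44105 + 2*220²) = √(44105 + 2*48400) = √(44105 + 96800) = √140905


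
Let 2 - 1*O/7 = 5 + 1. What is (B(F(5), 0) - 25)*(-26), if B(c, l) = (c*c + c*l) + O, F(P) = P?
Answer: 728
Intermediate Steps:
O = -28 (O = 14 - 7*(5 + 1) = 14 - 7*6 = 14 - 42 = -28)
B(c, l) = -28 + c**2 + c*l (B(c, l) = (c*c + c*l) - 28 = (c**2 + c*l) - 28 = -28 + c**2 + c*l)
(B(F(5), 0) - 25)*(-26) = ((-28 + 5**2 + 5*0) - 25)*(-26) = ((-28 + 25 + 0) - 25)*(-26) = (-3 - 25)*(-26) = -28*(-26) = 728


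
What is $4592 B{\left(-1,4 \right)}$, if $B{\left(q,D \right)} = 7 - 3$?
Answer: $18368$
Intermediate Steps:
$B{\left(q,D \right)} = 4$
$4592 B{\left(-1,4 \right)} = 4592 \cdot 4 = 18368$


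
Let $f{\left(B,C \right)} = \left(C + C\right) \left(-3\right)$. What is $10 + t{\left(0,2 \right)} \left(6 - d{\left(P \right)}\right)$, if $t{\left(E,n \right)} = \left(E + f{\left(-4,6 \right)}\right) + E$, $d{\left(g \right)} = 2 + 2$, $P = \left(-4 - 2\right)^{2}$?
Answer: $-62$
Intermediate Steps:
$f{\left(B,C \right)} = - 6 C$ ($f{\left(B,C \right)} = 2 C \left(-3\right) = - 6 C$)
$P = 36$ ($P = \left(-6\right)^{2} = 36$)
$d{\left(g \right)} = 4$
$t{\left(E,n \right)} = -36 + 2 E$ ($t{\left(E,n \right)} = \left(E - 36\right) + E = \left(-36 + E\right) + E = -36 + 2 E$)
$10 + t{\left(0,2 \right)} \left(6 - d{\left(P \right)}\right) = 10 + \left(-36 + 2 \cdot 0\right) \left(6 - 4\right) = 10 + \left(-36 + 0\right) \left(6 - 4\right) = 10 - 72 = -62$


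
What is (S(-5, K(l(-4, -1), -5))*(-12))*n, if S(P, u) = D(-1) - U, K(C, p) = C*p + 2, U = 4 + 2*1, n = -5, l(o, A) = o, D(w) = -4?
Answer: -600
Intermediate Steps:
U = 6 (U = 4 + 2 = 6)
K(C, p) = 2 + C*p
S(P, u) = -10 (S(P, u) = -4 - 1*6 = -4 - 6 = -10)
(S(-5, K(l(-4, -1), -5))*(-12))*n = -10*(-12)*(-5) = 120*(-5) = -600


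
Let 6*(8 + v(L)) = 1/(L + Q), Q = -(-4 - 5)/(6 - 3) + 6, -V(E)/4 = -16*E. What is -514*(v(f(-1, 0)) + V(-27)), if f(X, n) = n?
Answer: 24091951/27 ≈ 8.9229e+5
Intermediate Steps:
V(E) = 64*E (V(E) = -(-64)*E = 64*E)
Q = 9 (Q = -(-9)/3 + 6 = -1*(-3) + 6 = 3 + 6 = 9)
v(L) = -8 + 1/(6*(9 + L)) (v(L) = -8 + 1/(6*(L + 9)) = -8 + 1/(6*(9 + L)))
-514*(v(f(-1, 0)) + V(-27)) = -514*((-431 - 48*0)/(6*(9 + 0)) + 64*(-27)) = -514*((⅙)*(-431 + 0)/9 - 1728) = -514*((⅙)*(⅑)*(-431) - 1728) = -514*(-431/54 - 1728) = -514*(-93743/54) = 24091951/27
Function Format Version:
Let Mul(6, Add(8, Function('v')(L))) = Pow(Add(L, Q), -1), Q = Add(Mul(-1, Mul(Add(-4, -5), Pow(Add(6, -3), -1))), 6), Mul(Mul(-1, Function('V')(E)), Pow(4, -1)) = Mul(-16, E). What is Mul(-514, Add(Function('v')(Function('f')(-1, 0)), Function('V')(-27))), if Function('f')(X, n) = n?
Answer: Rational(24091951, 27) ≈ 8.9229e+5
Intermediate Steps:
Function('V')(E) = Mul(64, E) (Function('V')(E) = Mul(-4, Mul(-16, E)) = Mul(64, E))
Q = 9 (Q = Add(Mul(-1, Mul(-9, Pow(3, -1))), 6) = Add(Mul(-1, Mul(-9, Rational(1, 3))), 6) = Add(Mul(-1, -3), 6) = Add(3, 6) = 9)
Function('v')(L) = Add(-8, Mul(Rational(1, 6), Pow(Add(9, L), -1))) (Function('v')(L) = Add(-8, Mul(Rational(1, 6), Pow(Add(L, 9), -1))) = Add(-8, Mul(Rational(1, 6), Pow(Add(9, L), -1))))
Mul(-514, Add(Function('v')(Function('f')(-1, 0)), Function('V')(-27))) = Mul(-514, Add(Mul(Rational(1, 6), Pow(Add(9, 0), -1), Add(-431, Mul(-48, 0))), Mul(64, -27))) = Mul(-514, Add(Mul(Rational(1, 6), Pow(9, -1), Add(-431, 0)), -1728)) = Mul(-514, Add(Mul(Rational(1, 6), Rational(1, 9), -431), -1728)) = Mul(-514, Add(Rational(-431, 54), -1728)) = Mul(-514, Rational(-93743, 54)) = Rational(24091951, 27)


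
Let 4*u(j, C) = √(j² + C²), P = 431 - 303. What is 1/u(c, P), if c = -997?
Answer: 4*√1010393/1010393 ≈ 0.0039794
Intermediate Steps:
P = 128
u(j, C) = √(C² + j²)/4 (u(j, C) = √(j² + C²)/4 = √(C² + j²)/4)
1/u(c, P) = 1/(√(128² + (-997)²)/4) = 1/(√(16384 + 994009)/4) = 1/(√1010393/4) = 4*√1010393/1010393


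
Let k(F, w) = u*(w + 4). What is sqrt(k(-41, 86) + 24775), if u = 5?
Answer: 5*sqrt(1009) ≈ 158.82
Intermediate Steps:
k(F, w) = 20 + 5*w (k(F, w) = 5*(w + 4) = 5*(4 + w) = 20 + 5*w)
sqrt(k(-41, 86) + 24775) = sqrt((20 + 5*86) + 24775) = sqrt((20 + 430) + 24775) = sqrt(450 + 24775) = sqrt(25225) = 5*sqrt(1009)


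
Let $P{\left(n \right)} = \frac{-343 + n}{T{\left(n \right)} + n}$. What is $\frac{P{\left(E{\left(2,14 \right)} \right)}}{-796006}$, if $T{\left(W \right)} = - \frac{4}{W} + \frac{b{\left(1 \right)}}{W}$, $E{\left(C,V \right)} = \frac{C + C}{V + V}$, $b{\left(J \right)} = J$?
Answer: $- \frac{600}{29054219} \approx -2.0651 \cdot 10^{-5}$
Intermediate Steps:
$E{\left(C,V \right)} = \frac{C}{V}$ ($E{\left(C,V \right)} = \frac{2 C}{2 V} = 2 C \frac{1}{2 V} = \frac{C}{V}$)
$T{\left(W \right)} = - \frac{3}{W}$ ($T{\left(W \right)} = - \frac{4}{W} + 1 \frac{1}{W} = - \frac{4}{W} + \frac{1}{W} = - \frac{3}{W}$)
$P{\left(n \right)} = \frac{-343 + n}{n - \frac{3}{n}}$ ($P{\left(n \right)} = \frac{-343 + n}{- \frac{3}{n} + n} = \frac{-343 + n}{n - \frac{3}{n}}$)
$\frac{P{\left(E{\left(2,14 \right)} \right)}}{-796006} = \frac{\frac{2}{14} \frac{1}{-3 + \left(\frac{2}{14}\right)^{2}} \left(-343 + \frac{2}{14}\right)}{-796006} = \frac{2 \cdot \frac{1}{14} \left(-343 + 2 \cdot \frac{1}{14}\right)}{-3 + \left(2 \cdot \frac{1}{14}\right)^{2}} \left(- \frac{1}{796006}\right) = \frac{-343 + \frac{1}{7}}{7 \left(-3 + \left(\frac{1}{7}\right)^{2}\right)} \left(- \frac{1}{796006}\right) = \frac{1}{7} \frac{1}{-3 + \frac{1}{49}} \left(- \frac{2400}{7}\right) \left(- \frac{1}{796006}\right) = \frac{1}{7} \frac{1}{- \frac{146}{49}} \left(- \frac{2400}{7}\right) \left(- \frac{1}{796006}\right) = \frac{1}{7} \left(- \frac{49}{146}\right) \left(- \frac{2400}{7}\right) \left(- \frac{1}{796006}\right) = \frac{1200}{73} \left(- \frac{1}{796006}\right) = - \frac{600}{29054219}$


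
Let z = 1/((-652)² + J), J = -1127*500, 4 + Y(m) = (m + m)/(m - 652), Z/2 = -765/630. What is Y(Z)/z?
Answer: 843754280/1527 ≈ 5.5256e+5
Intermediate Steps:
Z = -17/7 (Z = 2*(-765/630) = 2*(-765*1/630) = 2*(-17/14) = -17/7 ≈ -2.4286)
Y(m) = -4 + 2*m/(-652 + m) (Y(m) = -4 + (m + m)/(m - 652) = -4 + (2*m)/(-652 + m) = -4 + 2*m/(-652 + m))
J = -563500
z = -1/138396 (z = 1/((-652)² - 563500) = 1/(425104 - 563500) = 1/(-138396) = -1/138396 ≈ -7.2256e-6)
Y(Z)/z = (2*(1304 - 1*(-17/7))/(-652 - 17/7))/(-1/138396) = (2*(1304 + 17/7)/(-4581/7))*(-138396) = (2*(-7/4581)*(9145/7))*(-138396) = -18290/4581*(-138396) = 843754280/1527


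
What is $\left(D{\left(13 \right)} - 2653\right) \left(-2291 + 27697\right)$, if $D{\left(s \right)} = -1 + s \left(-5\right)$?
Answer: $-69078914$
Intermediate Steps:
$D{\left(s \right)} = -1 - 5 s$
$\left(D{\left(13 \right)} - 2653\right) \left(-2291 + 27697\right) = \left(\left(-1 - 65\right) - 2653\right) \left(-2291 + 27697\right) = \left(\left(-1 - 65\right) - 2653\right) 25406 = \left(-66 - 2653\right) 25406 = \left(-2719\right) 25406 = -69078914$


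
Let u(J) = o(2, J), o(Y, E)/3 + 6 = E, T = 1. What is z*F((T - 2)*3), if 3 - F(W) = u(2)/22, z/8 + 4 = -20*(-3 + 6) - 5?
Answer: -21528/11 ≈ -1957.1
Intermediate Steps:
o(Y, E) = -18 + 3*E
u(J) = -18 + 3*J
z = -552 (z = -32 + 8*(-20*(-3 + 6) - 5) = -32 + 8*(-20*3 - 5) = -32 + 8*(-4*15 - 5) = -32 + 8*(-60 - 5) = -32 + 8*(-65) = -32 - 520 = -552)
F(W) = 39/11 (F(W) = 3 - (-18 + 3*2)/22 = 3 - (-18 + 6)/22 = 3 - (-12)/22 = 3 - 1*(-6/11) = 3 + 6/11 = 39/11)
z*F((T - 2)*3) = -552*39/11 = -21528/11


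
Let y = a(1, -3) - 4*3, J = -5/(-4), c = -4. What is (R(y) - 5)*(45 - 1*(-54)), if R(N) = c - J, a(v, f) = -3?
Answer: -4059/4 ≈ -1014.8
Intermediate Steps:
J = 5/4 (J = -5*(-¼) = 5/4 ≈ 1.2500)
y = -15 (y = -3 - 4*3 = -3 - 12 = -15)
R(N) = -21/4 (R(N) = -4 - 1*5/4 = -4 - 5/4 = -21/4)
(R(y) - 5)*(45 - 1*(-54)) = (-21/4 - 5)*(45 - 1*(-54)) = -41*(45 + 54)/4 = -41/4*99 = -4059/4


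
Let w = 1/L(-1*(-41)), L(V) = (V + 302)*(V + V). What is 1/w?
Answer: 28126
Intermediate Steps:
L(V) = 2*V*(302 + V) (L(V) = (302 + V)*(2*V) = 2*V*(302 + V))
w = 1/28126 (w = 1/(2*(-1*(-41))*(302 - 1*(-41))) = 1/(2*41*(302 + 41)) = 1/(2*41*343) = 1/28126 ≈ 3.5554e-5)
1/w = 1/(1/28126) = 28126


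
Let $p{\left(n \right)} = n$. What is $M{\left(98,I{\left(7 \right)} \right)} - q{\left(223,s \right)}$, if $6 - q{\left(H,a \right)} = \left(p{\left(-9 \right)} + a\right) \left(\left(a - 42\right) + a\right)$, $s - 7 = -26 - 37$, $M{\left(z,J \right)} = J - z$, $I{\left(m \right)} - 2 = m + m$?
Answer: $9922$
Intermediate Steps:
$I{\left(m \right)} = 2 + 2 m$ ($I{\left(m \right)} = 2 + \left(m + m\right) = 2 + 2 m$)
$s = -56$ ($s = 7 - 63 = -56$)
$q{\left(H,a \right)} = 6 - \left(-42 + 2 a\right) \left(-9 + a\right)$ ($q{\left(H,a \right)} = 6 - \left(-9 + a\right) \left(\left(a - 42\right) + a\right) = 6 - \left(-9 + a\right) \left(\left(-42 + a\right) + a\right) = 6 - \left(-9 + a\right) \left(-42 + 2 a\right) = 6 - \left(-42 + 2 a\right) \left(-9 + a\right)$)
$M{\left(98,I{\left(7 \right)} \right)} - q{\left(223,s \right)} = \left(\left(2 + 2 \cdot 7\right) - 98\right) - \left(-372 - 2 \left(-56\right)^{2} + 60 \left(-56\right)\right) = \left(\left(2 + 14\right) - 98\right) - \left(-372 - 6272 - 3360\right) = \left(16 - 98\right) - \left(-372 - 6272 - 3360\right) = -82 - -10004 = -82 + 10004 = 9922$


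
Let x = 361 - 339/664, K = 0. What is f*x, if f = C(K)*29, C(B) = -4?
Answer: -6941585/166 ≈ -41817.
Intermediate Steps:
x = 239365/664 (x = 361 - 339*1/664 = 361 - 339/664 = 239365/664 ≈ 360.49)
f = -116 (f = -4*29 = -116)
f*x = -116*239365/664 = -6941585/166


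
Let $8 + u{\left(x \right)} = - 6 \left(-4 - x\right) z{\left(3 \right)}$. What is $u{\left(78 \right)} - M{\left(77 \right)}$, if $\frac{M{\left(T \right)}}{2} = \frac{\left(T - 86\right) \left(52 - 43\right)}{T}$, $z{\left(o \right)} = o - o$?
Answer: $- \frac{454}{77} \approx -5.8961$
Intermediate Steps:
$z{\left(o \right)} = 0$
$M{\left(T \right)} = \frac{2 \left(-774 + 9 T\right)}{T}$ ($M{\left(T \right)} = 2 \frac{\left(T - 86\right) \left(52 - 43\right)}{T} = 2 \frac{\left(-86 + T\right) 9}{T} = 2 \frac{-774 + 9 T}{T} = \frac{2 \left(-774 + 9 T\right)}{T}$)
$u{\left(x \right)} = -8$ ($u{\left(x \right)} = -8 + - 6 \left(-4 - x\right) 0 = -8 + \left(24 + 6 x\right) 0 = -8 + 0 = -8$)
$u{\left(78 \right)} - M{\left(77 \right)} = -8 - \left(18 - \frac{1548}{77}\right) = -8 - - \frac{162}{77} = -8 + \frac{162}{77} = - \frac{454}{77}$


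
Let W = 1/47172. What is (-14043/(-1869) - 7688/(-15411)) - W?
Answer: 1209620769509/150966957372 ≈ 8.0125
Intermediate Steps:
W = 1/47172 ≈ 2.1199e-5
(-14043/(-1869) - 7688/(-15411)) - W = (-14043/(-1869) - 7688/(-15411)) - 1*1/47172 = (-14043*(-1/1869) - 7688*(-1/15411)) - 1/47172 = (4681/623 + 7688/15411) - 1/47172 = 76928515/9601053 - 1/47172 = 1209620769509/150966957372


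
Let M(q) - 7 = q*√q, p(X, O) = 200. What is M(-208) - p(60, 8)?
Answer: -193 - 832*I*√13 ≈ -193.0 - 2999.8*I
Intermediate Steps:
M(q) = 7 + q^(3/2) (M(q) = 7 + q*√q = 7 + q^(3/2))
M(-208) - p(60, 8) = (7 + (-208)^(3/2)) - 1*200 = (7 - 832*I*√13) - 200 = -193 - 832*I*√13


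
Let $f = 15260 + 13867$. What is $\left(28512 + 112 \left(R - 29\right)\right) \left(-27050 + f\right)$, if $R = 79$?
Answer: $70850624$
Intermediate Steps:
$f = 29127$
$\left(28512 + 112 \left(R - 29\right)\right) \left(-27050 + f\right) = \left(28512 + 112 \left(79 - 29\right)\right) \left(-27050 + 29127\right) = \left(28512 + 112 \cdot 50\right) 2077 = \left(28512 + 5600\right) 2077 = 34112 \cdot 2077 = 70850624$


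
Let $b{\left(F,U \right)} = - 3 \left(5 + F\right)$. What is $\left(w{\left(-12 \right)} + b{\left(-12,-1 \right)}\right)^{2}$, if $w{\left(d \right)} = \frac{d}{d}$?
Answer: $484$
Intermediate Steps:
$b{\left(F,U \right)} = -15 - 3 F$
$w{\left(d \right)} = 1$
$\left(w{\left(-12 \right)} + b{\left(-12,-1 \right)}\right)^{2} = \left(1 - -21\right)^{2} = \left(1 + \left(-15 + 36\right)\right)^{2} = \left(1 + 21\right)^{2} = 22^{2} = 484$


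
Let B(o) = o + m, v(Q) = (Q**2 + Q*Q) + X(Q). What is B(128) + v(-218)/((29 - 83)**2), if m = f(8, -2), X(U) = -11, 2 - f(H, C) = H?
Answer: 150263/972 ≈ 154.59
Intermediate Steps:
f(H, C) = 2 - H
m = -6 (m = 2 - 1*8 = 2 - 8 = -6)
v(Q) = -11 + 2*Q**2 (v(Q) = (Q**2 + Q*Q) - 11 = (Q**2 + Q**2) - 11 = 2*Q**2 - 11 = -11 + 2*Q**2)
B(o) = -6 + o (B(o) = o - 6 = -6 + o)
B(128) + v(-218)/((29 - 83)**2) = (-6 + 128) + (-11 + 2*(-218)**2)/((29 - 83)**2) = 122 + (-11 + 2*47524)/((-54)**2) = 122 + (-11 + 95048)/2916 = 122 + 95037*(1/2916) = 122 + 31679/972 = 150263/972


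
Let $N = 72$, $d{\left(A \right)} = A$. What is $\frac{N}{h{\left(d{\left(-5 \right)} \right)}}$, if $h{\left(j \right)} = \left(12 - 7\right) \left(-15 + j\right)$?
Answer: $- \frac{18}{25} \approx -0.72$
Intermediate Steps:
$h{\left(j \right)} = -75 + 5 j$ ($h{\left(j \right)} = 5 \left(-15 + j\right) = -75 + 5 j$)
$\frac{N}{h{\left(d{\left(-5 \right)} \right)}} = \frac{72}{-75 + 5 \left(-5\right)} = \frac{72}{-75 - 25} = \frac{72}{-100} = 72 \left(- \frac{1}{100}\right) = - \frac{18}{25}$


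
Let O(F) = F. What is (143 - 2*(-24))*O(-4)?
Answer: -764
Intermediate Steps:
(143 - 2*(-24))*O(-4) = (143 - 2*(-24))*(-4) = (143 + 48)*(-4) = 191*(-4) = -764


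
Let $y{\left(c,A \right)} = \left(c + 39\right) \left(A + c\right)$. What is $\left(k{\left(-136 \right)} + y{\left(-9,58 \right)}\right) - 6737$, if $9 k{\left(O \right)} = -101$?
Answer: $- \frac{47504}{9} \approx -5278.2$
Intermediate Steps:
$y{\left(c,A \right)} = \left(39 + c\right) \left(A + c\right)$
$k{\left(O \right)} = - \frac{101}{9}$ ($k{\left(O \right)} = \frac{1}{9} \left(-101\right) = - \frac{101}{9}$)
$\left(k{\left(-136 \right)} + y{\left(-9,58 \right)}\right) - 6737 = \left(- \frac{101}{9} + \left(\left(-9\right)^{2} + 39 \cdot 58 + 39 \left(-9\right) + 58 \left(-9\right)\right)\right) - 6737 = \left(- \frac{101}{9} + \left(81 + 2262 - 351 - 522\right)\right) - 6737 = \left(- \frac{101}{9} + 1470\right) - 6737 = \frac{13129}{9} - 6737 = - \frac{47504}{9}$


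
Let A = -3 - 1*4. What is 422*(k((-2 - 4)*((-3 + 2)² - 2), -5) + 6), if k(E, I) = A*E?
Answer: -15192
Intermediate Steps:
A = -7 (A = -3 - 4 = -7)
k(E, I) = -7*E
422*(k((-2 - 4)*((-3 + 2)² - 2), -5) + 6) = 422*(-7*(-2 - 4)*((-3 + 2)² - 2) + 6) = 422*(-(-42)*((-1)² - 2) + 6) = 422*(-(-42)*(1 - 2) + 6) = 422*(-(-42)*(-1) + 6) = 422*(-7*6 + 6) = 422*(-42 + 6) = 422*(-36) = -15192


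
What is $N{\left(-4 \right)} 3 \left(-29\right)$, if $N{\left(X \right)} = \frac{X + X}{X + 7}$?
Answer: $232$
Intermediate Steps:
$N{\left(X \right)} = \frac{2 X}{7 + X}$
$N{\left(-4 \right)} 3 \left(-29\right) = 2 \left(-4\right) \frac{1}{7 - 4} \cdot 3 \left(-29\right) = 2 \left(-4\right) \frac{1}{3} \cdot 3 \left(-29\right) = \left(- \frac{8}{3}\right) 3 \left(-29\right) = \left(-8\right) \left(-29\right) = 232$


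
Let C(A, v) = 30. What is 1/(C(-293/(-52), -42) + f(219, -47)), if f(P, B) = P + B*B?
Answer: 1/2458 ≈ 0.00040683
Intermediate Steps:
f(P, B) = P + B²
1/(C(-293/(-52), -42) + f(219, -47)) = 1/(30 + (219 + (-47)²)) = 1/(30 + (219 + 2209)) = 1/(30 + 2428) = 1/2458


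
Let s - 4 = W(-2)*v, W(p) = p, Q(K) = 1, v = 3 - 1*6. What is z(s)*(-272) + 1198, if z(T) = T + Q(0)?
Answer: -1794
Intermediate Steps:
v = -3 (v = 3 - 6 = -3)
s = 10 (s = 4 - 2*(-3) = 4 + 6 = 10)
z(T) = 1 + T (z(T) = T + 1 = 1 + T)
z(s)*(-272) + 1198 = (1 + 10)*(-272) + 1198 = 11*(-272) + 1198 = -2992 + 1198 = -1794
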